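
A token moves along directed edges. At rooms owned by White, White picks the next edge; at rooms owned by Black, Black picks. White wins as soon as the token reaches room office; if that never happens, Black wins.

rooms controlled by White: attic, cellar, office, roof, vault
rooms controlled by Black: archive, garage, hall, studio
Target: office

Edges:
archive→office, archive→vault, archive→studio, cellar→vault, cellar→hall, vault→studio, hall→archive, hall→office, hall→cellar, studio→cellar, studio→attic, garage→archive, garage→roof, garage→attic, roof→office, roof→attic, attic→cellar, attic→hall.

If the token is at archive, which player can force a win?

A0 = {office}
A1: add {roof} — roof (White) has roof→office.
A2 = A1; e.g. archive (Black) can still go to vault. Fixed point.
archive never enters the attractor, so Black can avoid the target forever.

Black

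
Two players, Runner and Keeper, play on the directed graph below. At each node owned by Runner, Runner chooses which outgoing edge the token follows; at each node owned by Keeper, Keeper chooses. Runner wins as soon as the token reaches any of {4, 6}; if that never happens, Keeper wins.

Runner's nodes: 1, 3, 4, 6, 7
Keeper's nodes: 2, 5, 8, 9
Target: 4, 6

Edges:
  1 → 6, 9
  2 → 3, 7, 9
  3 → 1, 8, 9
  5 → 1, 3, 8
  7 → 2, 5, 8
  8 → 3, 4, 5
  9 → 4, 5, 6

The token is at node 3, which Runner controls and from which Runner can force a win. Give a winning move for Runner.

A0 = {4, 6}
A1: add {1} — 1 (Runner) has 1→6.
A2: add {3} — 3 (Runner) has 3→1.
A3 = A2; e.g. 2 (Keeper) can still go to 7. Fixed point.
From 3, successor 1 is in the attractor (rank 1); the other successors 8, 9 are not.

1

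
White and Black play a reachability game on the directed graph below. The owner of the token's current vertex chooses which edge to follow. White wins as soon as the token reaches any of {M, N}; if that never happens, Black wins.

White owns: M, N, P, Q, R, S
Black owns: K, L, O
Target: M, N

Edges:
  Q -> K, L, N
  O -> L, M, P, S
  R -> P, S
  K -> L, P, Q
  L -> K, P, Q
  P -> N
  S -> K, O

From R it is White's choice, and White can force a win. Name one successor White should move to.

A0 = {M, N}
A1: add {P, Q} — P (White) has P→N; Q (White) has Q→N.
A2: add {R} — R (White) has R→P.
A3 = A2; e.g. K (Black) can still go to L. Fixed point.
From R, successor P is in the attractor (rank 1); the other successor S is not.

P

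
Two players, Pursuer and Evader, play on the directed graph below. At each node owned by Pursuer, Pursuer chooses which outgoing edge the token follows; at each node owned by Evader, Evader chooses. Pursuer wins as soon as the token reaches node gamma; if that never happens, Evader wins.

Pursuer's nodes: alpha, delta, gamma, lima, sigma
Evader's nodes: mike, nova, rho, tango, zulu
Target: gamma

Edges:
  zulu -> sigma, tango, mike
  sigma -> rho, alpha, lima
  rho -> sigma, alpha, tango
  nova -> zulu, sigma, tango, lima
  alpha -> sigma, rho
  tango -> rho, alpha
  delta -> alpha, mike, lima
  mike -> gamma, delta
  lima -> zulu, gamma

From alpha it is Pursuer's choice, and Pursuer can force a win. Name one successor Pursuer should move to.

sigma

A0 = {gamma}
A1: add {lima} — lima (Pursuer) has lima→gamma.
A2: add {delta, sigma} — sigma (Pursuer) has sigma→lima; delta (Pursuer) has delta→lima.
A3: add {alpha, mike} — alpha (Pursuer) has alpha→sigma; mike (Evader): all of {gamma, delta} already in.
A4 = A3; e.g. zulu (Evader) can still go to tango. Fixed point.
From alpha, successor sigma is in the attractor (rank 2); the other successor rho is not.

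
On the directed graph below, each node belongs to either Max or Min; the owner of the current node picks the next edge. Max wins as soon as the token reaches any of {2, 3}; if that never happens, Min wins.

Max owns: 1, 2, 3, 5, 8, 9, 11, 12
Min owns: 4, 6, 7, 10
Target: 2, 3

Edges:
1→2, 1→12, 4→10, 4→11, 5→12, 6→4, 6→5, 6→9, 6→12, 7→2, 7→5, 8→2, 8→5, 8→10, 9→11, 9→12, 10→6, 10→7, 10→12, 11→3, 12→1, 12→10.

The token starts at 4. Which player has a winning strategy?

Min

A0 = {2, 3}
A1: add {1, 8, 11} — 1 (Max) has 1→2; 8 (Max) has 8→2; 11 (Max) has 11→3.
A2: add {9, 12} — 9 (Max) has 9→11; 12 (Max) has 12→1.
A3: add {5} — 5 (Max) has 5→12.
A4: add {7} — 7 (Min): all of {2, 5} already in.
A5 = A4; e.g. 4 (Min) can still go to 10. Fixed point.
4 never enters the attractor, so Min can avoid the target forever.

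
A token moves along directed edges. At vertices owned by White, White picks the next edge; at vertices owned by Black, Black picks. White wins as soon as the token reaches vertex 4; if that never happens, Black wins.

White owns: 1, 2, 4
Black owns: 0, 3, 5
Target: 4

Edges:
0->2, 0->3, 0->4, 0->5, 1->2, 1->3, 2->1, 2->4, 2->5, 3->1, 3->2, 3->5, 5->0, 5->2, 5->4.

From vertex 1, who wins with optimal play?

A0 = {4}
A1: add {2} — 2 (White) has 2→4.
A2: add {1} — 1 (White) has 1→2.
A3 = A2; e.g. 0 (Black) can still go to 3. Fixed point.
1 ∈ A2, so White can force the target.

White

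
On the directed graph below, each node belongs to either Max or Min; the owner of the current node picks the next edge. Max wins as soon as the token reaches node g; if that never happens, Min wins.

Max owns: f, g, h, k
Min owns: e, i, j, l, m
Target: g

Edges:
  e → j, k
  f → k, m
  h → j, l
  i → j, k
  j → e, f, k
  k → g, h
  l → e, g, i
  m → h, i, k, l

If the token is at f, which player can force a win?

Max

A0 = {g}
A1: add {k} — k (Max) has k→g.
A2: add {f} — f (Max) has f→k.
A3 = A2; e.g. e (Min) can still go to j. Fixed point.
f ∈ A2, so Max can force the target.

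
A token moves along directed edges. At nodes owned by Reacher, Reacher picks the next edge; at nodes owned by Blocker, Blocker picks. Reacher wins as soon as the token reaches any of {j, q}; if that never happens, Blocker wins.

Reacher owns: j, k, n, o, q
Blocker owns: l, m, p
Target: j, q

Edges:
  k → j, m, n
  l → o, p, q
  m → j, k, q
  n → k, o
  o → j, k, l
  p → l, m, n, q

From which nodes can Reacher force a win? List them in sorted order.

j, k, m, n, o, q

A0 = {j, q}
A1: add {k, o} — k (Reacher) has k→j; o (Reacher) has o→j.
A2: add {m, n} — m (Blocker): all of {j, k, q} already in; n (Reacher) has n→k.
A3 = A2; e.g. l (Blocker) can still go to p. Fixed point.
Reacher's winning region = {j, k, m, n, o, q}.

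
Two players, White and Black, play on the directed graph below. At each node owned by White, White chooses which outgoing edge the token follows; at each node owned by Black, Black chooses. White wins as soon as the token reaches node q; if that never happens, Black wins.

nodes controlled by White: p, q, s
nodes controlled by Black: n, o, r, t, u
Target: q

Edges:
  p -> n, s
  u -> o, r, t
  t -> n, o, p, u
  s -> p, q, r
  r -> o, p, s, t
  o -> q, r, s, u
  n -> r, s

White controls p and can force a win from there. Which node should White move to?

A0 = {q}
A1: add {s} — s (White) has s→q.
A2: add {p} — p (White) has p→s.
A3 = A2; e.g. n (Black) can still go to r. Fixed point.
From p, successor s is in the attractor (rank 1); the other successor n is not.

s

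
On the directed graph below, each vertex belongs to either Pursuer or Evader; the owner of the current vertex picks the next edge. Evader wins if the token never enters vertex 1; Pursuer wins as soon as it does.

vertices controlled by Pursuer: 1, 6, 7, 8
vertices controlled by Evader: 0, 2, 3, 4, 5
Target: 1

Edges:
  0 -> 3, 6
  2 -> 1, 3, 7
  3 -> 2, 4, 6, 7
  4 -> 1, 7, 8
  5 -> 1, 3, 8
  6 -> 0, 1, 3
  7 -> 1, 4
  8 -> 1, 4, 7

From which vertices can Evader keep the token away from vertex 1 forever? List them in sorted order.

A0 = {1}
A1: add {6, 7, 8} — 6 (Pursuer) has 6→1; 7 (Pursuer) has 7→1; 8 (Pursuer) has 8→1.
A2: add {4} — 4 (Evader): all of {1, 7, 8} already in.
A3 = A2; e.g. 0 (Evader) can still go to 3. Fixed point.
Pursuer's attractor = {1, 4, 6, 7, 8}; Evader avoids the target exactly from the complement.

0, 2, 3, 5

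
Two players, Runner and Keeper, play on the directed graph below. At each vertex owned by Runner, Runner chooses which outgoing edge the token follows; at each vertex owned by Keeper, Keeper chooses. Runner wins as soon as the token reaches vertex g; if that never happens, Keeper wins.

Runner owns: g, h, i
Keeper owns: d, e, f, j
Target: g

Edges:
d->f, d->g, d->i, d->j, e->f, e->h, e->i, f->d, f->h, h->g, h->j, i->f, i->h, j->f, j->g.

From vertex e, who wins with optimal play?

Keeper

A0 = {g}
A1: add {h} — h (Runner) has h→g.
A2: add {i} — i (Runner) has i→h.
A3 = A2; e.g. d (Keeper) can still go to f. Fixed point.
e never enters the attractor, so Keeper can avoid the target forever.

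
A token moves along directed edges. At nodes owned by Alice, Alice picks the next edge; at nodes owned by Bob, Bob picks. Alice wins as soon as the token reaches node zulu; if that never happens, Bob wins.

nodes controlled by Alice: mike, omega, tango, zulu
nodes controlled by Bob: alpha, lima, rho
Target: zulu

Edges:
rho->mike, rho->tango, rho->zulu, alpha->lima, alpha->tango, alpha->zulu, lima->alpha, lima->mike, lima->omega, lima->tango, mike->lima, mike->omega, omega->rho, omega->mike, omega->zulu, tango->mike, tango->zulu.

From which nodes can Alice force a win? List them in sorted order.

mike, omega, rho, tango, zulu

A0 = {zulu}
A1: add {omega, tango} — omega (Alice) has omega→zulu; tango (Alice) has tango→zulu.
A2: add {mike} — mike (Alice) has mike→omega.
A3: add {rho} — rho (Bob): all of {mike, tango, zulu} already in.
A4 = A3; e.g. alpha (Bob) can still go to lima. Fixed point.
Alice's winning region = {mike, omega, rho, tango, zulu}.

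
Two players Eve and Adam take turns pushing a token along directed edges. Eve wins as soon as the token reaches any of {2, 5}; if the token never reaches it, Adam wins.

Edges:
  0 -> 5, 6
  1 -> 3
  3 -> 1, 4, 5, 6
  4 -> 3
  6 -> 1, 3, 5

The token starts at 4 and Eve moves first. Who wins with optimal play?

Track states (vertex, player-to-move).
A0 = {(2,Eve), (2,Adam), (5,Eve), (5,Adam)}
A1: add {(0,Eve), (3,Eve), (6,Eve)}.
A2: add {(0,Adam), (1,Adam), (4,Adam)}.
A3 = A2; e.g. (1,Eve) stays out. (4,Eve) never enters ⇒ Adam avoids the target.

Adam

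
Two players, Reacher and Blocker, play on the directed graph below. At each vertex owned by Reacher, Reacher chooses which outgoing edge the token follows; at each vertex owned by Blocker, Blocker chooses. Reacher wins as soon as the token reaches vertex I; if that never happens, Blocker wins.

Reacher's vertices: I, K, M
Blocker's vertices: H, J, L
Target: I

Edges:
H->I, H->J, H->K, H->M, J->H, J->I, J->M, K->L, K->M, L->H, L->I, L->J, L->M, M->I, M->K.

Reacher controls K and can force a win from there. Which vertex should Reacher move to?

A0 = {I}
A1: add {M} — M (Reacher) has M→I.
A2: add {K} — K (Reacher) has K→M.
A3 = A2; e.g. H (Blocker) can still go to J. Fixed point.
From K, successor M is in the attractor (rank 1); the other successor L is not.

M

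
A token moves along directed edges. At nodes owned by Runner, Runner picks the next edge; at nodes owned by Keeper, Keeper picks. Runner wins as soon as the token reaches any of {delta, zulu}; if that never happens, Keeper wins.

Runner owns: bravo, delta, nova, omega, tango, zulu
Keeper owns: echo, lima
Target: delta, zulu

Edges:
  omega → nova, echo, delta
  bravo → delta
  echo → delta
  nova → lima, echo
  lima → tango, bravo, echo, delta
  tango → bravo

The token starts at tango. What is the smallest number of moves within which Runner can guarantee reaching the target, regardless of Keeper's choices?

A0 = {delta, zulu}
A1: add {bravo, echo, omega} — omega (Runner) has omega→delta; bravo (Runner) has bravo→delta; echo (Keeper): all of {delta} already in.
A2: add {nova, tango} — nova (Runner) has nova→echo; tango (Runner) has tango→bravo.
tango enters the attractor at level 2, so Runner can force the target in 2 moves from there.

2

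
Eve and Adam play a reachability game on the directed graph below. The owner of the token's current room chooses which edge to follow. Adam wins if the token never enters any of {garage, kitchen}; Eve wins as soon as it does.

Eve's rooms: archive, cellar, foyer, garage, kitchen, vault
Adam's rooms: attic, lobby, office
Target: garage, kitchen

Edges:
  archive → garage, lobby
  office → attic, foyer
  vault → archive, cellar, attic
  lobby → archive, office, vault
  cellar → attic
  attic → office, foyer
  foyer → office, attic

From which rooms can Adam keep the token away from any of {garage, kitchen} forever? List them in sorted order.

attic, cellar, foyer, lobby, office

A0 = {garage, kitchen}
A1: add {archive} — archive (Eve) has archive→garage.
A2: add {vault} — vault (Eve) has vault→archive.
A3 = A2; e.g. office (Adam) can still go to attic. Fixed point.
Eve's attractor = {archive, garage, kitchen, vault}; Adam avoids the target exactly from the complement.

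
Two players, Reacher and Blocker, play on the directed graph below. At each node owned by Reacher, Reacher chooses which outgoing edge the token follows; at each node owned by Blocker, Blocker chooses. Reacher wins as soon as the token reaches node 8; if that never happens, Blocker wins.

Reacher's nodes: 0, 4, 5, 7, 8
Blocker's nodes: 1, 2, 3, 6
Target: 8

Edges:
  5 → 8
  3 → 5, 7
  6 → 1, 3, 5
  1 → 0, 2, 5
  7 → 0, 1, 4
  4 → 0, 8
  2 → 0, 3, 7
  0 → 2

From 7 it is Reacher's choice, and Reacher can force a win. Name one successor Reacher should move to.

4

A0 = {8}
A1: add {4, 5} — 4 (Reacher) has 4→8; 5 (Reacher) has 5→8.
A2: add {7} — 7 (Reacher) has 7→4.
A3: add {3} — 3 (Blocker): all of {5, 7} already in.
A4 = A3; e.g. 0 (Reacher) has no edge into A3. Fixed point.
From 7, successor 4 is in the attractor (rank 1); the other successors 0, 1 are not.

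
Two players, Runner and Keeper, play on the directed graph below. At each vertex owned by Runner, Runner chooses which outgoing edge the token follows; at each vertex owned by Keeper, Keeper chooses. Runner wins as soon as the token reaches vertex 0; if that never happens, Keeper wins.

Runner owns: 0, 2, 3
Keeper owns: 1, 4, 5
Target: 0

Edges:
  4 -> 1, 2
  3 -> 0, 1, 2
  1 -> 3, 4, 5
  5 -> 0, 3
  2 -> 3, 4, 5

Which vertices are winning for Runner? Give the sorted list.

A0 = {0}
A1: add {3} — 3 (Runner) has 3→0.
A2: add {2, 5} — 2 (Runner) has 2→3; 5 (Keeper): all of {0, 3} already in.
A3 = A2; e.g. 1 (Keeper) can still go to 4. Fixed point.
Runner's winning region = {0, 2, 3, 5}.

0, 2, 3, 5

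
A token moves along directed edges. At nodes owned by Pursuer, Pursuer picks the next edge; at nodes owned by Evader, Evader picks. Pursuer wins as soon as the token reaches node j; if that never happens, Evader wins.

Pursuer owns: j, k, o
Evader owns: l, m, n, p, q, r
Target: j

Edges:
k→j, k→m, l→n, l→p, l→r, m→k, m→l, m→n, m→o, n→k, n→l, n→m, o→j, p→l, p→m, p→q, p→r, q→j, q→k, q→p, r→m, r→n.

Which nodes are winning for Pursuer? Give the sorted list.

A0 = {j}
A1: add {k, o} — k (Pursuer) has k→j; o (Pursuer) has o→j.
A2 = A1; e.g. l (Evader) can still go to n. Fixed point.
Pursuer's winning region = {j, k, o}.

j, k, o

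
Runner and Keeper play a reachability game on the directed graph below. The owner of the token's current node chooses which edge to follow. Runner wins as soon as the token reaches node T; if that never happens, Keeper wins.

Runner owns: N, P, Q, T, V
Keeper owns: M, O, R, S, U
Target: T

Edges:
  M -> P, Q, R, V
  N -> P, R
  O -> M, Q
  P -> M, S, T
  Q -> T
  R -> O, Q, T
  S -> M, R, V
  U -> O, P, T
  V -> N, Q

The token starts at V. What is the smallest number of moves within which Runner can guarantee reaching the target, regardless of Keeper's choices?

A0 = {T}
A1: add {P, Q} — P (Runner) has P→T; Q (Runner) has Q→T.
A2: add {N, V} — N (Runner) has N→P; V (Runner) has V→Q.
A3 = A2; e.g. M (Keeper) can still go to R. Fixed point.
V enters the attractor at level 2, so Runner can force the target in 2 moves from there.

2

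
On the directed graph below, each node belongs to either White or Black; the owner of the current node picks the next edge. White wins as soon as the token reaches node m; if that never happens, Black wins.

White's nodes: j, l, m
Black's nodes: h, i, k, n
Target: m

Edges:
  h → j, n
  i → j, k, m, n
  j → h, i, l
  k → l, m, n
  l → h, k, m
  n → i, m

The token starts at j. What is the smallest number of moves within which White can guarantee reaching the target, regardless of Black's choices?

2

A0 = {m}
A1: add {l} — l (White) has l→m.
A2: add {j} — j (White) has j→l.
A3 = A2; e.g. h (Black) can still go to n. Fixed point.
j enters the attractor at level 2, so White can force the target in 2 moves from there.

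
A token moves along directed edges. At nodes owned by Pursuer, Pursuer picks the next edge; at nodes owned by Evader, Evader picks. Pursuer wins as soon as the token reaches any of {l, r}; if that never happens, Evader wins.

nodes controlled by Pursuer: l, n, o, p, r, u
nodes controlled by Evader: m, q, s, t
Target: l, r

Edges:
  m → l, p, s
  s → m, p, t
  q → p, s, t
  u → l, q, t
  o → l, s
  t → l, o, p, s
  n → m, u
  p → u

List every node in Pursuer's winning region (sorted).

A0 = {l, r}
A1: add {o, u} — o (Pursuer) has o→l; u (Pursuer) has u→l.
A2: add {n, p} — n (Pursuer) has n→u; p (Pursuer) has p→u.
A3 = A2; e.g. m (Evader) can still go to s. Fixed point.
Pursuer's winning region = {l, n, o, p, r, u}.

l, n, o, p, r, u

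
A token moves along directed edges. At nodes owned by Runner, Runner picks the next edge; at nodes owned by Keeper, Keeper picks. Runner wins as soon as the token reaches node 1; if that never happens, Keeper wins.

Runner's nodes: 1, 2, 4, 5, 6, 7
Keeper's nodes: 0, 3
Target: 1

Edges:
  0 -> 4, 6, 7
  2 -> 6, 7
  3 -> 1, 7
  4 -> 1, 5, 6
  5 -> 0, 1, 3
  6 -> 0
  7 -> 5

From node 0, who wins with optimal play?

A0 = {1}
A1: add {4, 5} — 4 (Runner) has 4→1; 5 (Runner) has 5→1.
A2: add {7} — 7 (Runner) has 7→5.
A3: add {2, 3} — 2 (Runner) has 2→7; 3 (Keeper): all of {1, 7} already in.
A4 = A3; e.g. 0 (Keeper) can still go to 6. Fixed point.
0 never enters the attractor, so Keeper can avoid the target forever.

Keeper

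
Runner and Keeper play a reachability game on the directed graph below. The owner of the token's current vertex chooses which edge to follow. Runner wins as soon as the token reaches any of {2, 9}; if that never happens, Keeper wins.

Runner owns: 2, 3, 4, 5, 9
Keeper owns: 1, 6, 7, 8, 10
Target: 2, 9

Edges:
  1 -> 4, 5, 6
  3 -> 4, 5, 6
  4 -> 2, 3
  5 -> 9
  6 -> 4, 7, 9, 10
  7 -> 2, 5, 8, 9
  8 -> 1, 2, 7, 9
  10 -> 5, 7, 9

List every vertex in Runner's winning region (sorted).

A0 = {2, 9}
A1: add {4, 5} — 4 (Runner) has 4→2; 5 (Runner) has 5→9.
A2: add {3} — 3 (Runner) has 3→4.
A3 = A2; e.g. 1 (Keeper) can still go to 6. Fixed point.
Runner's winning region = {2, 3, 4, 5, 9}.

2, 3, 4, 5, 9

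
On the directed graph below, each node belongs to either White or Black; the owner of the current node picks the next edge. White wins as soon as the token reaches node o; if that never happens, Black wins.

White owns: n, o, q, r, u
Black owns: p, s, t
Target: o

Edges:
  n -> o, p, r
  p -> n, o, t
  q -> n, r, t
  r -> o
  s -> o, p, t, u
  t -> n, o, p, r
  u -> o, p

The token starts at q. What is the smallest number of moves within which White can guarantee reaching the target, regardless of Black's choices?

2

A0 = {o}
A1: add {n, r, u} — n (White) has n→o; r (White) has r→o; u (White) has u→o.
A2: add {q} — q (White) has q→n.
A3 = A2; e.g. p (Black) can still go to t. Fixed point.
q enters the attractor at level 2, so White can force the target in 2 moves from there.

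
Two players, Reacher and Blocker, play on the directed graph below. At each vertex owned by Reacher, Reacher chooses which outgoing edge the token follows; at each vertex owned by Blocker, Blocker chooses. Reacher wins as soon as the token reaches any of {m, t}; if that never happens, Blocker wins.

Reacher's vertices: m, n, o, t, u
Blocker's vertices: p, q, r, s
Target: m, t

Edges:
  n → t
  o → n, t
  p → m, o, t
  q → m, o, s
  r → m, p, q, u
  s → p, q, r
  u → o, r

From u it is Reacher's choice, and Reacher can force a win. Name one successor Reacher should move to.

A0 = {m, t}
A1: add {n, o} — n (Reacher) has n→t; o (Reacher) has o→t.
A2: add {p, u} — p (Blocker): all of {m, o, t} already in; u (Reacher) has u→o.
A3 = A2; e.g. q (Blocker) can still go to s. Fixed point.
From u, successor o is in the attractor (rank 1); the other successor r is not.

o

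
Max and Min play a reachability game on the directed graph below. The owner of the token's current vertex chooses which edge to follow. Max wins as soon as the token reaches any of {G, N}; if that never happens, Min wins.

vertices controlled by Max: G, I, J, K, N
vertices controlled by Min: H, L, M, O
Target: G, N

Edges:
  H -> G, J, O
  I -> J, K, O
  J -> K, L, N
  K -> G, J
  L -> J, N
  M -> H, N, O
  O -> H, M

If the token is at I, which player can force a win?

A0 = {G, N}
A1: add {J, K} — J (Max) has J→N; K (Max) has K→G.
A2: add {I, L} — I (Max) has I→J; L (Min): all of {J, N} already in.
A3 = A2; e.g. H (Min) can still go to O. Fixed point.
I ∈ A2, so Max can force the target.

Max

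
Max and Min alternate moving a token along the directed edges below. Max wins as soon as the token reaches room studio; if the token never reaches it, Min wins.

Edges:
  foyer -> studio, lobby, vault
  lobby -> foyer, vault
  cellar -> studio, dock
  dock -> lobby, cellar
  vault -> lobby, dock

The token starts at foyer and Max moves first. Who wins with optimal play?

Max

Track states (vertex, player-to-move).
A0 = {(studio,Max), (studio,Min)}
A1: add {(foyer,Max), (cellar,Max)}.
(foyer,Max) ∈ A1 ⇒ Max forces the target.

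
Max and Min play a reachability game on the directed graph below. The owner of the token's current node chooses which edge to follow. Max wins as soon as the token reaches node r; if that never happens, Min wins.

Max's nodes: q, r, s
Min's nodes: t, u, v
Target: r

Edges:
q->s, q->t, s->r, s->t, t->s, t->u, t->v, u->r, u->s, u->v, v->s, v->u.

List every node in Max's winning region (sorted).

q, r, s

A0 = {r}
A1: add {s} — s (Max) has s→r.
A2: add {q} — q (Max) has q→s.
A3 = A2; e.g. t (Min) can still go to u. Fixed point.
Max's winning region = {q, r, s}.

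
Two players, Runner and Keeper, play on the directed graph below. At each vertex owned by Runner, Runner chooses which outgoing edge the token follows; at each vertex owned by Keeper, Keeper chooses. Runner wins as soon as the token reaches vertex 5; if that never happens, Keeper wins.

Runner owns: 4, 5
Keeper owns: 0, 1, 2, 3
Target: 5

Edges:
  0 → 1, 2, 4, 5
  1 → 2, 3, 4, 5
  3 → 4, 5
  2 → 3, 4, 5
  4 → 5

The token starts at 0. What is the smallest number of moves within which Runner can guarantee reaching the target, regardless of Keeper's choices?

5

A0 = {5}
A1: add {4} — 4 (Runner) has 4→5.
A2: add {3} — 3 (Keeper): all of {4, 5} already in.
A3: add {2} — 2 (Keeper): all of {3, 4, 5} already in.
A4: add {1} — 1 (Keeper): all of {2, 3, 4, 5} already in.
A5: add {0} — 0 (Keeper): all of {1, 2, 4, 5} already in.
A5 = all vertices. Fixed point.
0 enters the attractor at level 5, so Runner can force the target in 5 moves from there.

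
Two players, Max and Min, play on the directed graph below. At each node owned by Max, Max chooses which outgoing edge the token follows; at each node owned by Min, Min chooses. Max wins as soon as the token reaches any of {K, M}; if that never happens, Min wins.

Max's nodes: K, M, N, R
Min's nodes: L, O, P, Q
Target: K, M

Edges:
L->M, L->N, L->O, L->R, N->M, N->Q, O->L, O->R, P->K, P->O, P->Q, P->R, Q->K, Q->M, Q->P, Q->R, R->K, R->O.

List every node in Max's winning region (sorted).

A0 = {K, M}
A1: add {N, R} — N (Max) has N→M; R (Max) has R→K.
A2 = A1; e.g. L (Min) can still go to O. Fixed point.
Max's winning region = {K, M, N, R}.

K, M, N, R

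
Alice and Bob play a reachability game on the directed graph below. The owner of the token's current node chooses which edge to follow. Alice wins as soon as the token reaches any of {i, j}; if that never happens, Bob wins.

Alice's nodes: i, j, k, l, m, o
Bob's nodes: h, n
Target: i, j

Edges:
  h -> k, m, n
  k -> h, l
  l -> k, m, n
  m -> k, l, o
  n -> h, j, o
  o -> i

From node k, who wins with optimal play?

A0 = {i, j}
A1: add {o} — o (Alice) has o→i.
A2: add {m} — m (Alice) has m→o.
A3: add {l} — l (Alice) has l→m.
A4: add {k} — k (Alice) has k→l.
A5 = A4; e.g. h (Bob) can still go to n. Fixed point.
k ∈ A4, so Alice can force the target.

Alice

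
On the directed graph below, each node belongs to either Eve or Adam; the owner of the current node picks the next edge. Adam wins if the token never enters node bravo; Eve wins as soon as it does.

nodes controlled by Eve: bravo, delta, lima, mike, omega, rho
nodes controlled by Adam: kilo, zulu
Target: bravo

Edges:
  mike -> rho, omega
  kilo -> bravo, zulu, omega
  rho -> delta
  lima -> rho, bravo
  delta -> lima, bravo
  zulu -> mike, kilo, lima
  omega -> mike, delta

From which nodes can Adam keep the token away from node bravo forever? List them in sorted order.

A0 = {bravo}
A1: add {delta, lima} — lima (Eve) has lima→bravo; delta (Eve) has delta→bravo.
A2: add {omega, rho} — rho (Eve) has rho→delta; omega (Eve) has omega→delta.
A3: add {mike} — mike (Eve) has mike→rho.
A4 = A3; e.g. kilo (Adam) can still go to zulu. Fixed point.
Eve's attractor = {bravo, delta, lima, mike, omega, rho}; Adam avoids the target exactly from the complement.

kilo, zulu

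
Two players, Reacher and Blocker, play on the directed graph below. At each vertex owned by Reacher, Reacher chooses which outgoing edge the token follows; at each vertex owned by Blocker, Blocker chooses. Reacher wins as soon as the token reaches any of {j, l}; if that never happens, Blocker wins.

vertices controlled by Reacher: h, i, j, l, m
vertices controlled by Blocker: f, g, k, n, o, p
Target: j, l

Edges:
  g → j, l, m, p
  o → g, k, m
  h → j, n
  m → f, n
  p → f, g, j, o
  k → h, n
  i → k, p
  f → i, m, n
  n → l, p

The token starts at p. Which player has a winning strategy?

Blocker

A0 = {j, l}
A1: add {h} — h (Reacher) has h→j.
A2 = A1; e.g. f (Blocker) can still go to i. Fixed point.
p never enters the attractor, so Blocker can avoid the target forever.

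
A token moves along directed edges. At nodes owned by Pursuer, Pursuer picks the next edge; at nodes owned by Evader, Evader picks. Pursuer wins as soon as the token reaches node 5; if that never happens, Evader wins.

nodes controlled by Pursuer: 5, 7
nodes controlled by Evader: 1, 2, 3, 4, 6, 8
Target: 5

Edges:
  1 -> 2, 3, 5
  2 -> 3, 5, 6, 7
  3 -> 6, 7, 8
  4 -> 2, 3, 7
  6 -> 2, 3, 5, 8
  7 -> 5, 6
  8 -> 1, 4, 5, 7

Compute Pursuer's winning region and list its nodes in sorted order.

A0 = {5}
A1: add {7} — 7 (Pursuer) has 7→5.
A2 = A1; e.g. 1 (Evader) can still go to 2. Fixed point.
Pursuer's winning region = {5, 7}.

5, 7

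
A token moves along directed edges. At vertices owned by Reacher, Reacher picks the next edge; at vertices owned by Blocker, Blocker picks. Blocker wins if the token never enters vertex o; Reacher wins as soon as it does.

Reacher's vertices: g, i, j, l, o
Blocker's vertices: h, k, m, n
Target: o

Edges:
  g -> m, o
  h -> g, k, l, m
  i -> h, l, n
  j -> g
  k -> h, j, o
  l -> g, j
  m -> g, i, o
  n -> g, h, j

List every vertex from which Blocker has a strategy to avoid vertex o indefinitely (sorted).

h, k, n

A0 = {o}
A1: add {g} — g (Reacher) has g→o.
A2: add {j, l} — j (Reacher) has j→g; l (Reacher) has l→g.
A3: add {i} — i (Reacher) has i→l.
A4: add {m} — m (Blocker): all of {g, i, o} already in.
A5 = A4; e.g. h (Blocker) can still go to k. Fixed point.
Reacher's attractor = {g, i, j, l, m, o}; Blocker avoids the target exactly from the complement.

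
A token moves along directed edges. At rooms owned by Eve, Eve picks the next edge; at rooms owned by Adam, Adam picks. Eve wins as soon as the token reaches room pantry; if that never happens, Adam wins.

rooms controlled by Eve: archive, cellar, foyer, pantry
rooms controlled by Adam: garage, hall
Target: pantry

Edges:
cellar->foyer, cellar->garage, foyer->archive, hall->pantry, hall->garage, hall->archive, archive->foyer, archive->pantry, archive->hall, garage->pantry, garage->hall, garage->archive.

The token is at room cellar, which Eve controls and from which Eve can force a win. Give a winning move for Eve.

A0 = {pantry}
A1: add {archive} — archive (Eve) has archive→pantry.
A2: add {foyer} — foyer (Eve) has foyer→archive.
A3: add {cellar} — cellar (Eve) has cellar→foyer.
A4 = A3; e.g. garage (Adam) can still go to hall. Fixed point.
From cellar, successor foyer is in the attractor (rank 2); the other successor garage is not.

foyer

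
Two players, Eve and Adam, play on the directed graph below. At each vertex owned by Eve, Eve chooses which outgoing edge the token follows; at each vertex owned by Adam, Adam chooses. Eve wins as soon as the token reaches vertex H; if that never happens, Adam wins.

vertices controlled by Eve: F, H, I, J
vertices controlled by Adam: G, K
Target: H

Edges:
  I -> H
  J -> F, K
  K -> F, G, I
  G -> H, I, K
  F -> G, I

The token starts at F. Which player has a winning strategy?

Eve

A0 = {H}
A1: add {I} — I (Eve) has I→H.
A2: add {F} — F (Eve) has F→I.
F ∈ A2, so Eve can force the target.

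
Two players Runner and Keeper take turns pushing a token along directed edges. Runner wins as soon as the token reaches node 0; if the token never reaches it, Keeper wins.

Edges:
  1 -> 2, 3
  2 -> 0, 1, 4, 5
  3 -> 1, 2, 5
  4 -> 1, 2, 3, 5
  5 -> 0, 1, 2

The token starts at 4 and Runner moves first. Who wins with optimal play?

Keeper

Track states (vertex, player-to-move).
A0 = {(0,Runner), (0,Keeper)}
A1: add {(2,Runner), (5,Runner)}.
A2 = A1; e.g. (1,Runner) stays out. (4,Runner) never enters ⇒ Keeper avoids the target.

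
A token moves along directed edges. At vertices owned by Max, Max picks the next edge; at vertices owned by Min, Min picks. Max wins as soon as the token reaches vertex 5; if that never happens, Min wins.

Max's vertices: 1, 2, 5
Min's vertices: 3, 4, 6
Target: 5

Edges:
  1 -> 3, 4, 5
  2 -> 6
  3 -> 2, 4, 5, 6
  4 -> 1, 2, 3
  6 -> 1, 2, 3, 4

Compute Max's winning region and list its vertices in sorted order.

A0 = {5}
A1: add {1} — 1 (Max) has 1→5.
A2 = A1; e.g. 2 (Max) has no edge into A1. Fixed point.
Max's winning region = {1, 5}.

1, 5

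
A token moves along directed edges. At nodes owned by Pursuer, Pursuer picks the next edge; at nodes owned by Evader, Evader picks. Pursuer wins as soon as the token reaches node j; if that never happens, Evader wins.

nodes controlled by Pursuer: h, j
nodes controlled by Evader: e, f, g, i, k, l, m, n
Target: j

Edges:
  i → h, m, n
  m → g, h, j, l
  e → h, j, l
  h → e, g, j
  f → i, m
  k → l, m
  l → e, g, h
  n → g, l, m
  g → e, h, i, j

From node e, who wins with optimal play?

Evader

A0 = {j}
A1: add {h} — h (Pursuer) has h→j.
A2 = A1; e.g. e (Evader) can still go to l. Fixed point.
e never enters the attractor, so Evader can avoid the target forever.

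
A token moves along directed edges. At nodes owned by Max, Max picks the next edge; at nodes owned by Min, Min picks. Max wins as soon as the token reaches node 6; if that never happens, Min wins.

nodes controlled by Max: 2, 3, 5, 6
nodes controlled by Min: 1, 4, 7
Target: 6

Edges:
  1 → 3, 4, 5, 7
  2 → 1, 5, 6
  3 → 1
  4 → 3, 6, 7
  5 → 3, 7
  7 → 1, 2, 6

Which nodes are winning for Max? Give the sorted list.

2, 6

A0 = {6}
A1: add {2} — 2 (Max) has 2→6.
A2 = A1; e.g. 1 (Min) can still go to 3. Fixed point.
Max's winning region = {2, 6}.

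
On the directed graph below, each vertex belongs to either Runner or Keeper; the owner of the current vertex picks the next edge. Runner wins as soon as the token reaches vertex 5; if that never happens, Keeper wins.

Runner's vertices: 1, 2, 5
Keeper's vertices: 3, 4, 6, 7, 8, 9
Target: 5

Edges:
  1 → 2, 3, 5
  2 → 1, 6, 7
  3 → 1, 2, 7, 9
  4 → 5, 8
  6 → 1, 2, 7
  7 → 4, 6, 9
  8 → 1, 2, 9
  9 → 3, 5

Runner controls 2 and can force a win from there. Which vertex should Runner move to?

1

A0 = {5}
A1: add {1} — 1 (Runner) has 1→5.
A2: add {2} — 2 (Runner) has 2→1.
A3 = A2; e.g. 3 (Keeper) can still go to 7. Fixed point.
From 2, successor 1 is in the attractor (rank 1); the other successors 6, 7 are not.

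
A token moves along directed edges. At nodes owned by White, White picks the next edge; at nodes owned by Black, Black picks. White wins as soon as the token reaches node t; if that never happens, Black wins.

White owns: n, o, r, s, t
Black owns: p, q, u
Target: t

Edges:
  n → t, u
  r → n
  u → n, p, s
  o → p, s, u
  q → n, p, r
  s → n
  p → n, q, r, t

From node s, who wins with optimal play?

A0 = {t}
A1: add {n} — n (White) has n→t.
A2: add {r, s} — r (White) has r→n; s (White) has s→n.
s ∈ A2, so White can force the target.

White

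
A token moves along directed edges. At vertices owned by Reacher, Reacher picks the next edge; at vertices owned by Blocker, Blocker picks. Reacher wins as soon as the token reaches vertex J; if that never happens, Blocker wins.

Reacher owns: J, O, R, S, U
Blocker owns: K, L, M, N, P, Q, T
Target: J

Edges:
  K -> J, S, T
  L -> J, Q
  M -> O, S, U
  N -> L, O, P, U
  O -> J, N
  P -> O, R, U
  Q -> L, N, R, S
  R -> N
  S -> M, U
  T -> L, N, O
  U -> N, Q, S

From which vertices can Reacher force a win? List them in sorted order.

A0 = {J}
A1: add {O} — O (Reacher) has O→J.
A2 = A1; e.g. K (Blocker) can still go to S. Fixed point.
Reacher's winning region = {J, O}.

J, O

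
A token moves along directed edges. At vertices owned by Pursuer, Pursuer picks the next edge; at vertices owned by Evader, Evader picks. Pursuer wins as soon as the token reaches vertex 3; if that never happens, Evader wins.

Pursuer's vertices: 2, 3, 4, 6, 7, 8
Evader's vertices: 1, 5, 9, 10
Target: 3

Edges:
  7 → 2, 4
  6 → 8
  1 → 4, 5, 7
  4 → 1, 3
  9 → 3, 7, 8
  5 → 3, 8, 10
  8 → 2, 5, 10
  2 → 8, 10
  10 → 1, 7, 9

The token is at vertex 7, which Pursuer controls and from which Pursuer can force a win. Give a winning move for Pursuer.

4

A0 = {3}
A1: add {4} — 4 (Pursuer) has 4→3.
A2: add {7} — 7 (Pursuer) has 7→4.
A3 = A2; e.g. 1 (Evader) can still go to 5. Fixed point.
From 7, successor 4 is in the attractor (rank 1); the other successor 2 is not.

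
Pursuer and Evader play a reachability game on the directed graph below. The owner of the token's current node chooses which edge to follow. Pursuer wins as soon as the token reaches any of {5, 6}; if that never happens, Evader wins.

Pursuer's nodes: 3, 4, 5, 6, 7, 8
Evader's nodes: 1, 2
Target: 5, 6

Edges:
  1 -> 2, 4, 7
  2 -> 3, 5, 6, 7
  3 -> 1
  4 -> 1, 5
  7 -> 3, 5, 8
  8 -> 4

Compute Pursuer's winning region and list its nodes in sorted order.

A0 = {5, 6}
A1: add {4, 7} — 4 (Pursuer) has 4→5; 7 (Pursuer) has 7→5.
A2: add {8} — 8 (Pursuer) has 8→4.
A3 = A2; e.g. 1 (Evader) can still go to 2. Fixed point.
Pursuer's winning region = {4, 5, 6, 7, 8}.

4, 5, 6, 7, 8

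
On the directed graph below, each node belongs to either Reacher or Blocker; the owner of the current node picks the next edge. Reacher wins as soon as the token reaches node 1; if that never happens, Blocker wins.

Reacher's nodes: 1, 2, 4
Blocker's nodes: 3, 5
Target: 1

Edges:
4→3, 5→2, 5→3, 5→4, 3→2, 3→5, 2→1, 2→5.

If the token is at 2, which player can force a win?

Reacher

A0 = {1}
A1: add {2} — 2 (Reacher) has 2→1.
A2 = A1; e.g. 3 (Blocker) can still go to 5. Fixed point.
2 ∈ A1, so Reacher can force the target.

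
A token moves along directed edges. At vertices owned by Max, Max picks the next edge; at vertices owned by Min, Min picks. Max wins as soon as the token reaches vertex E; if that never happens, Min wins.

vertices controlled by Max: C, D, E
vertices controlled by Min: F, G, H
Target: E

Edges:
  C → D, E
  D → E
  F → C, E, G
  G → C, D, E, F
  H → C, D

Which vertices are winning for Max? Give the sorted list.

A0 = {E}
A1: add {C, D} — C (Max) has C→E; D (Max) has D→E.
A2: add {H} — H (Min): all of {C, D} already in.
A3 = A2; e.g. F (Min) can still go to G. Fixed point.
Max's winning region = {C, D, E, H}.

C, D, E, H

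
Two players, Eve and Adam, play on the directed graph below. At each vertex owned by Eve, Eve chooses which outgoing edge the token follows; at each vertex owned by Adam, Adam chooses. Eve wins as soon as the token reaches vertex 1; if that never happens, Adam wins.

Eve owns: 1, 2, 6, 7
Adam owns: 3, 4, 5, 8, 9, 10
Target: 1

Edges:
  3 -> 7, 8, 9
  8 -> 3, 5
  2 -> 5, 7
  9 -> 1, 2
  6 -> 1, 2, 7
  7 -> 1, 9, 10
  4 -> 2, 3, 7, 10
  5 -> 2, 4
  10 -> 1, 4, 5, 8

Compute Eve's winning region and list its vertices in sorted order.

1, 2, 6, 7, 9

A0 = {1}
A1: add {6, 7} — 6 (Eve) has 6→1; 7 (Eve) has 7→1.
A2: add {2} — 2 (Eve) has 2→7.
A3: add {9} — 9 (Adam): all of {1, 2} already in.
A4 = A3; e.g. 3 (Adam) can still go to 8. Fixed point.
Eve's winning region = {1, 2, 6, 7, 9}.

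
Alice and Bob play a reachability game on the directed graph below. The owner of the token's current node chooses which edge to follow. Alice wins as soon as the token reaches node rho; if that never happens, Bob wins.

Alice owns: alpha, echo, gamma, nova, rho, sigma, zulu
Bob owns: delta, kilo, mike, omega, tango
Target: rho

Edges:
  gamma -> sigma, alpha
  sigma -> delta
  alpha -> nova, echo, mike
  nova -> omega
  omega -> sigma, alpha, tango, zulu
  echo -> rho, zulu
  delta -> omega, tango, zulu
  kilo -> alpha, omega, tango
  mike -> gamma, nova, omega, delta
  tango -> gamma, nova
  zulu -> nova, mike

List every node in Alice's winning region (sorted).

alpha, echo, gamma, rho

A0 = {rho}
A1: add {echo} — echo (Alice) has echo→rho.
A2: add {alpha} — alpha (Alice) has alpha→echo.
A3: add {gamma} — gamma (Alice) has gamma→alpha.
A4 = A3; e.g. sigma (Alice) has no edge into A3. Fixed point.
Alice's winning region = {alpha, echo, gamma, rho}.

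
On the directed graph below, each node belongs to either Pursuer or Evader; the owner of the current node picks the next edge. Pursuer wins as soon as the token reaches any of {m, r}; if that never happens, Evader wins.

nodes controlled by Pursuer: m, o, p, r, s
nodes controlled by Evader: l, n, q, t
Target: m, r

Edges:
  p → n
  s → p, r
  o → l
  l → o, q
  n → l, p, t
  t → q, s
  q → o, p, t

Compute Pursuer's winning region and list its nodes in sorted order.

m, r, s

A0 = {m, r}
A1: add {s} — s (Pursuer) has s→r.
A2 = A1; e.g. l (Evader) can still go to o. Fixed point.
Pursuer's winning region = {m, r, s}.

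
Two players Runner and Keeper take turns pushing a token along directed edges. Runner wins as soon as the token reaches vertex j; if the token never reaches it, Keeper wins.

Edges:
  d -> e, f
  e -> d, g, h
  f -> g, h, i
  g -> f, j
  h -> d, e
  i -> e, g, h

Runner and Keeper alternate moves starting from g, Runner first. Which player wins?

Runner

Track states (vertex, player-to-move).
A0 = {(j,Runner), (j,Keeper)}
A1: add {(g,Runner)}.
(g,Runner) ∈ A1 ⇒ Runner forces the target.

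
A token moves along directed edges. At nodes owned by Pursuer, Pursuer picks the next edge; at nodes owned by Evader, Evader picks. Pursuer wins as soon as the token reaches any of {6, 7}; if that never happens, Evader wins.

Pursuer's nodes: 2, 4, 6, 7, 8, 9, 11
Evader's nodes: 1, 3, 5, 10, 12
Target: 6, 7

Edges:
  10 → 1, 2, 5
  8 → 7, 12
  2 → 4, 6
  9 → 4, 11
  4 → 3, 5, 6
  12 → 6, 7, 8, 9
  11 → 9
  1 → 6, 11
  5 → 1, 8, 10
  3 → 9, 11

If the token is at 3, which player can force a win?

Pursuer

A0 = {6, 7}
A1: add {2, 4, 8} — 2 (Pursuer) has 2→6; 4 (Pursuer) has 4→6; 8 (Pursuer) has 8→7.
A2: add {9} — 9 (Pursuer) has 9→4.
A3: add {11, 12} — 11 (Pursuer) has 11→9; 12 (Evader): all of {6, 7, 8, 9} already in.
A4: add {1, 3} — 1 (Evader): all of {6, 11} already in; 3 (Evader): all of {9, 11} already in.
A5 = A4; e.g. 5 (Evader) can still go to 10. Fixed point.
3 ∈ A4, so Pursuer can force the target.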